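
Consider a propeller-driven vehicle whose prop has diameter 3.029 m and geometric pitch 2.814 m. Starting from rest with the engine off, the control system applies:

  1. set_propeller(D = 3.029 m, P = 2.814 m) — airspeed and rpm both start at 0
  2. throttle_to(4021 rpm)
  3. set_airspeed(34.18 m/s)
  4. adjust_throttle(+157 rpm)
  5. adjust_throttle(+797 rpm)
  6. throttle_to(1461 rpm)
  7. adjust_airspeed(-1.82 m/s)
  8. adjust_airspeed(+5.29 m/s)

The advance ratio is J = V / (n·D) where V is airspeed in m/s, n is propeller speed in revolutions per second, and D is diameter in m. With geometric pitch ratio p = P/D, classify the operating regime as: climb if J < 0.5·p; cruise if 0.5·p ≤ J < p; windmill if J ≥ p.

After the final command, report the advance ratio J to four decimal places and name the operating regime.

set_propeller: D = 3.029 m, P = 2.814 m (p = P/D = 0.929019); state ← (V=0, rpm=0)
throttle_to(4021): rpm ← 4021
set_airspeed(34.18): V ← 34.18 m/s
adjust_throttle(+157): rpm ← 4021 +157 = 4178
adjust_throttle(+797): rpm ← 4178 +797 = 4975
throttle_to(1461): rpm ← 1461
adjust_airspeed(-1.82): V ← 34.18 -1.82 = 32.36 m/s
adjust_airspeed(+5.29): V ← 32.36 +5.29 = 37.65 m/s
final state: V = 37.65 m/s, rpm = 1461 → n = rpm/60 = 24.350000 rev/s
J = V / (n·D) = 37.65 / (24.350000 × 3.029) = 0.510466
regime bands: climb J<0.4645 | cruise [0.4645, 0.9290) | windmill J≥0.9290
J = 0.5105 → cruise

J = 0.5105, regime = cruise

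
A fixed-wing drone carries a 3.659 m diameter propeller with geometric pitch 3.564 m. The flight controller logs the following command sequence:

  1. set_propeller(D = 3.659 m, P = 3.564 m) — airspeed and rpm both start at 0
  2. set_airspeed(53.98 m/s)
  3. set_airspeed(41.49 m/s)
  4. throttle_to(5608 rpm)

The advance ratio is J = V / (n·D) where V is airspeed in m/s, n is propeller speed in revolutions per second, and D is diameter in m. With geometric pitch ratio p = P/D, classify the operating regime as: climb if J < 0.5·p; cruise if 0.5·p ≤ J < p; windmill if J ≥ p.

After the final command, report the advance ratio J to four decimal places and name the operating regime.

set_propeller: D = 3.659 m, P = 3.564 m (p = P/D = 0.974037); state ← (V=0, rpm=0)
set_airspeed(53.98): V ← 53.98 m/s
set_airspeed(41.49): V ← 41.49 m/s
throttle_to(5608): rpm ← 5608
final state: V = 41.49 m/s, rpm = 5608 → n = rpm/60 = 93.466667 rev/s
J = V / (n·D) = 41.49 / (93.466667 × 3.659) = 0.121318
regime bands: climb J<0.4870 | cruise [0.4870, 0.9740) | windmill J≥0.9740
J = 0.1213 → climb

J = 0.1213, regime = climb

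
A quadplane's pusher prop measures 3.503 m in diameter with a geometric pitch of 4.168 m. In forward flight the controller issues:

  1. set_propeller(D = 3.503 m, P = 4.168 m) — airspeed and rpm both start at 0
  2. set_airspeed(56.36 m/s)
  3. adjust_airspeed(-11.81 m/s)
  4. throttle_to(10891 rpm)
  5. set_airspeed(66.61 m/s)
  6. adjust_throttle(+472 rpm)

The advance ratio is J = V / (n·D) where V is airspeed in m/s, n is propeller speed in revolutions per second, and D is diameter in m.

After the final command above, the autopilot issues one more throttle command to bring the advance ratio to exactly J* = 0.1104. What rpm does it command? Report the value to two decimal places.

rpm = 10334.31

set_propeller: D = 3.503 m, P = 4.168 m (p = P/D = 1.189837); state ← (V=0, rpm=0)
set_airspeed(56.36): V ← 56.36 m/s
adjust_airspeed(-11.81): V ← 56.36 -11.81 = 44.55 m/s
throttle_to(10891): rpm ← 10891
set_airspeed(66.61): V ← 66.61 m/s
adjust_throttle(+472): rpm ← 10891 +472 = 11363
final state: V = 66.61 m/s, rpm = 11363 → n = rpm/60 = 189.383333 rev/s
target J* = 0.1104; solve J* = V/(n·D) for n: n = V/(J*·D) = 66.61/(0.1104 × 3.503) = 172.238495 rev/s
rpm = 60·n = 10334.309722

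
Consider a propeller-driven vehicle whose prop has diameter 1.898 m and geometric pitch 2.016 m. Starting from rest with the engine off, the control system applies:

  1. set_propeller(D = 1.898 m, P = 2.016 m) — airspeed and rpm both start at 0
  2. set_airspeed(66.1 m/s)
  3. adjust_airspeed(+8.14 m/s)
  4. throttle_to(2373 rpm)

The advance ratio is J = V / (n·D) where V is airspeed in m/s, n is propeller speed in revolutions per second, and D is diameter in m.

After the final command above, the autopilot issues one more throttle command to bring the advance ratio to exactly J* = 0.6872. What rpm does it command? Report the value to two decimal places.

rpm = 3415.15

set_propeller: D = 1.898 m, P = 2.016 m (p = P/D = 1.062171); state ← (V=0, rpm=0)
set_airspeed(66.1): V ← 66.1 m/s
adjust_airspeed(+8.14): V ← 66.1 +8.14 = 74.24 m/s
throttle_to(2373): rpm ← 2373
final state: V = 74.24 m/s, rpm = 2373 → n = rpm/60 = 39.550000 rev/s
target J* = 0.6872; solve J* = V/(n·D) for n: n = V/(J*·D) = 74.24/(0.6872 × 1.898) = 56.919176 rev/s
rpm = 60·n = 3415.150560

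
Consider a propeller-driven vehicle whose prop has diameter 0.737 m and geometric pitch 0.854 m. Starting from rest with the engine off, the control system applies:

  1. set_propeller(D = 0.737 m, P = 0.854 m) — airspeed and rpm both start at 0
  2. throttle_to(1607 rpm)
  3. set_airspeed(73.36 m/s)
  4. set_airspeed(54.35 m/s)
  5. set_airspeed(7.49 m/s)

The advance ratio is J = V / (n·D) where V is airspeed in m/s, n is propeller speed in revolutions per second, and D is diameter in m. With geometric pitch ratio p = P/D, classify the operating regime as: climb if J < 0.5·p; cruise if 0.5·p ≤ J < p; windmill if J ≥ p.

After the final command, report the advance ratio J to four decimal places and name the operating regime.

set_propeller: D = 0.737 m, P = 0.854 m (p = P/D = 1.158752); state ← (V=0, rpm=0)
throttle_to(1607): rpm ← 1607
set_airspeed(73.36): V ← 73.36 m/s
set_airspeed(54.35): V ← 54.35 m/s
set_airspeed(7.49): V ← 7.49 m/s
final state: V = 7.49 m/s, rpm = 1607 → n = rpm/60 = 26.783333 rev/s
J = V / (n·D) = 7.49 / (26.783333 × 0.737) = 0.379446
regime bands: climb J<0.5794 | cruise [0.5794, 1.1588) | windmill J≥1.1588
J = 0.3794 → climb

J = 0.3794, regime = climb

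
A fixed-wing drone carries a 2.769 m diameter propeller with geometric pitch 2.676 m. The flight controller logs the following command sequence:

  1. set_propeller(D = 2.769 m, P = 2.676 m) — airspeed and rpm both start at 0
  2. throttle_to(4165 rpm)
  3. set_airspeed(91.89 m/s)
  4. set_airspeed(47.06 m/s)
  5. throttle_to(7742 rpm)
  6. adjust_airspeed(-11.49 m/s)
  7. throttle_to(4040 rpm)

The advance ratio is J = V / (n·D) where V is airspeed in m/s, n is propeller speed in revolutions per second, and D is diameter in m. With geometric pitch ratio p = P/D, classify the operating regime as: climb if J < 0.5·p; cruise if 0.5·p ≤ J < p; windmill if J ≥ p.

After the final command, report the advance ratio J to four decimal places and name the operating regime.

J = 0.1908, regime = climb

set_propeller: D = 2.769 m, P = 2.676 m (p = P/D = 0.966414); state ← (V=0, rpm=0)
throttle_to(4165): rpm ← 4165
set_airspeed(91.89): V ← 91.89 m/s
set_airspeed(47.06): V ← 47.06 m/s
throttle_to(7742): rpm ← 7742
adjust_airspeed(-11.49): V ← 47.06 -11.49 = 35.57 m/s
throttle_to(4040): rpm ← 4040
final state: V = 35.57 m/s, rpm = 4040 → n = rpm/60 = 67.333333 rev/s
J = V / (n·D) = 35.57 / (67.333333 × 2.769) = 0.190779
regime bands: climb J<0.4832 | cruise [0.4832, 0.9664) | windmill J≥0.9664
J = 0.1908 → climb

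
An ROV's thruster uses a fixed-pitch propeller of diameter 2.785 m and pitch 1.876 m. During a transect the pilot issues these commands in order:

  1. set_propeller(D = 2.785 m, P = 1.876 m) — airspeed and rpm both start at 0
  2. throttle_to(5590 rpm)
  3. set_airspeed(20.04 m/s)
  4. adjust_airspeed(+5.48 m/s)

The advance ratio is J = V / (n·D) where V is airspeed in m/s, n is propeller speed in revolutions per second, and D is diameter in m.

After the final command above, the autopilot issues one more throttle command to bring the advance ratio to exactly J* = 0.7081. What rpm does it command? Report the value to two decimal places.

rpm = 776.45

set_propeller: D = 2.785 m, P = 1.876 m (p = P/D = 0.673609); state ← (V=0, rpm=0)
throttle_to(5590): rpm ← 5590
set_airspeed(20.04): V ← 20.04 m/s
adjust_airspeed(+5.48): V ← 20.04 +5.48 = 25.52 m/s
final state: V = 25.52 m/s, rpm = 5590 → n = rpm/60 = 93.166667 rev/s
target J* = 0.7081; solve J* = V/(n·D) for n: n = V/(J*·D) = 25.52/(0.7081 × 2.785) = 12.940793 rev/s
rpm = 60·n = 776.447555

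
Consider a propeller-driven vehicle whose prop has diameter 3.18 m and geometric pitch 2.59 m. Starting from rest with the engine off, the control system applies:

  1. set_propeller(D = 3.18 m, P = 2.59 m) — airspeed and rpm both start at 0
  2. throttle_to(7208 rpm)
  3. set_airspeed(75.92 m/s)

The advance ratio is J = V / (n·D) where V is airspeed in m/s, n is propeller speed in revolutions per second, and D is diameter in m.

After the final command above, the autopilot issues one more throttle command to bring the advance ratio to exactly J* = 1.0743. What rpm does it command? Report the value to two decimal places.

set_propeller: D = 3.18 m, P = 2.59 m (p = P/D = 0.814465); state ← (V=0, rpm=0)
throttle_to(7208): rpm ← 7208
set_airspeed(75.92): V ← 75.92 m/s
final state: V = 75.92 m/s, rpm = 7208 → n = rpm/60 = 120.133333 rev/s
target J* = 1.0743; solve J* = V/(n·D) for n: n = V/(J*·D) = 75.92/(1.0743 × 3.18) = 22.223042 rev/s
rpm = 60·n = 1333.382510

rpm = 1333.38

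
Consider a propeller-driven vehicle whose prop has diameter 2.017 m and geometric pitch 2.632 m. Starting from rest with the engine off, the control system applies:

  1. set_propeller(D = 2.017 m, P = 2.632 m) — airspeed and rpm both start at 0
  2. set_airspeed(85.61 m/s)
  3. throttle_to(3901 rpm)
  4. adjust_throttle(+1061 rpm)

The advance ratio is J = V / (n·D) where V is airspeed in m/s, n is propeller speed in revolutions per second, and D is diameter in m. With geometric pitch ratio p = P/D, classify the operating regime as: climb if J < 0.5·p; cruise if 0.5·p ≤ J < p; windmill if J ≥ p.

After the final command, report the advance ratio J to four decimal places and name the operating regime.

J = 0.5132, regime = climb

set_propeller: D = 2.017 m, P = 2.632 m (p = P/D = 1.304908); state ← (V=0, rpm=0)
set_airspeed(85.61): V ← 85.61 m/s
throttle_to(3901): rpm ← 3901
adjust_throttle(+1061): rpm ← 3901 +1061 = 4962
final state: V = 85.61 m/s, rpm = 4962 → n = rpm/60 = 82.700000 rev/s
J = V / (n·D) = 85.61 / (82.700000 × 2.017) = 0.513231
regime bands: climb J<0.6525 | cruise [0.6525, 1.3049) | windmill J≥1.3049
J = 0.5132 → climb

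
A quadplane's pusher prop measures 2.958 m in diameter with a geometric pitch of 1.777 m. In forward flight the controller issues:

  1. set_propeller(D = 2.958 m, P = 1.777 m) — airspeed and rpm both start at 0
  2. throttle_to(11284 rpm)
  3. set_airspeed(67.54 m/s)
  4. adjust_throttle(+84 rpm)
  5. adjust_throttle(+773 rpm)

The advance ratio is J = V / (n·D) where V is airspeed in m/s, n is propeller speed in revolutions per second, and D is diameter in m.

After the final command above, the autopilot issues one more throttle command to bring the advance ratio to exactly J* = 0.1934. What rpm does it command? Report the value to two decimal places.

rpm = 7083.66

set_propeller: D = 2.958 m, P = 1.777 m (p = P/D = 0.600744); state ← (V=0, rpm=0)
throttle_to(11284): rpm ← 11284
set_airspeed(67.54): V ← 67.54 m/s
adjust_throttle(+84): rpm ← 11284 +84 = 11368
adjust_throttle(+773): rpm ← 11368 +773 = 12141
final state: V = 67.54 m/s, rpm = 12141 → n = rpm/60 = 202.350000 rev/s
target J* = 0.1934; solve J* = V/(n·D) for n: n = V/(J*·D) = 67.54/(0.1934 × 2.958) = 118.060989 rev/s
rpm = 60·n = 7083.659338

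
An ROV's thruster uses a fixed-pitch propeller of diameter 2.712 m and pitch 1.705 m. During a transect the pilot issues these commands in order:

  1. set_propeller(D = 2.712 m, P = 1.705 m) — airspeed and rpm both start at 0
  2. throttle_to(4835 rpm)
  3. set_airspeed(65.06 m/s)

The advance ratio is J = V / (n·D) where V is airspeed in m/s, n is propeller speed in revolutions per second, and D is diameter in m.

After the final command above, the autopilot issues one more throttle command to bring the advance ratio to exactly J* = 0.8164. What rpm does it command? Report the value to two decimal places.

rpm = 1763.08

set_propeller: D = 2.712 m, P = 1.705 m (p = P/D = 0.628687); state ← (V=0, rpm=0)
throttle_to(4835): rpm ← 4835
set_airspeed(65.06): V ← 65.06 m/s
final state: V = 65.06 m/s, rpm = 4835 → n = rpm/60 = 80.583333 rev/s
target J* = 0.8164; solve J* = V/(n·D) for n: n = V/(J*·D) = 65.06/(0.8164 × 2.712) = 29.384708 rev/s
rpm = 60·n = 1763.082473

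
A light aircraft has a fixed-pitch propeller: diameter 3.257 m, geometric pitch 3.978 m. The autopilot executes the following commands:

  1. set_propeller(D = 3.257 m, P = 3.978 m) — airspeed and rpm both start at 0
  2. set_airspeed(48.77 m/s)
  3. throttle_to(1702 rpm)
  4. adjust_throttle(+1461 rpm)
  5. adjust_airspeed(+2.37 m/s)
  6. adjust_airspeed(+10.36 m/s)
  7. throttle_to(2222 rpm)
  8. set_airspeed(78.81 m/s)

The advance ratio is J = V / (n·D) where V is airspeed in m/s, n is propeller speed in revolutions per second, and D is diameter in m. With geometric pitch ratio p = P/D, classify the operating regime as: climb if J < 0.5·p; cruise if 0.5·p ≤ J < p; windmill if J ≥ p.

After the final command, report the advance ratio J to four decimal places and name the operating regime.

J = 0.6534, regime = cruise

set_propeller: D = 3.257 m, P = 3.978 m (p = P/D = 1.221369); state ← (V=0, rpm=0)
set_airspeed(48.77): V ← 48.77 m/s
throttle_to(1702): rpm ← 1702
adjust_throttle(+1461): rpm ← 1702 +1461 = 3163
adjust_airspeed(+2.37): V ← 48.77 +2.37 = 51.14 m/s
adjust_airspeed(+10.36): V ← 51.14 +10.36 = 61.5 m/s
throttle_to(2222): rpm ← 2222
set_airspeed(78.81): V ← 78.81 m/s
final state: V = 78.81 m/s, rpm = 2222 → n = rpm/60 = 37.033333 rev/s
J = V / (n·D) = 78.81 / (37.033333 × 3.257) = 0.653387
regime bands: climb J<0.6107 | cruise [0.6107, 1.2214) | windmill J≥1.2214
J = 0.6534 → cruise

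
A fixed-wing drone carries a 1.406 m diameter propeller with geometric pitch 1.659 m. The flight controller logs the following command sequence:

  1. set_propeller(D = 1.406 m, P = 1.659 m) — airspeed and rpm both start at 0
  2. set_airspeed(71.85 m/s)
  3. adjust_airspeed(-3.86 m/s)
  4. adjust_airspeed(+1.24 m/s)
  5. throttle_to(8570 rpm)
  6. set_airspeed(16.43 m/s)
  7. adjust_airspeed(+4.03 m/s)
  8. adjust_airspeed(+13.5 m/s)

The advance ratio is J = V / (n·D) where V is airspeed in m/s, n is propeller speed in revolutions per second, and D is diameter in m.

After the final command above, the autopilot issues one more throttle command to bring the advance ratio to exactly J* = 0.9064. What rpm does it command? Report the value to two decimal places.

set_propeller: D = 1.406 m, P = 1.659 m (p = P/D = 1.179943); state ← (V=0, rpm=0)
set_airspeed(71.85): V ← 71.85 m/s
adjust_airspeed(-3.86): V ← 71.85 -3.86 = 67.99 m/s
adjust_airspeed(+1.24): V ← 67.99 +1.24 = 69.23 m/s
throttle_to(8570): rpm ← 8570
set_airspeed(16.43): V ← 16.43 m/s
adjust_airspeed(+4.03): V ← 16.43 +4.03 = 20.46 m/s
adjust_airspeed(+13.5): V ← 20.46 +13.5 = 33.96 m/s
final state: V = 33.96 m/s, rpm = 8570 → n = rpm/60 = 142.833333 rev/s
target J* = 0.9064; solve J* = V/(n·D) for n: n = V/(J*·D) = 33.96/(0.9064 × 1.406) = 26.647868 rev/s
rpm = 60·n = 1598.872064

rpm = 1598.87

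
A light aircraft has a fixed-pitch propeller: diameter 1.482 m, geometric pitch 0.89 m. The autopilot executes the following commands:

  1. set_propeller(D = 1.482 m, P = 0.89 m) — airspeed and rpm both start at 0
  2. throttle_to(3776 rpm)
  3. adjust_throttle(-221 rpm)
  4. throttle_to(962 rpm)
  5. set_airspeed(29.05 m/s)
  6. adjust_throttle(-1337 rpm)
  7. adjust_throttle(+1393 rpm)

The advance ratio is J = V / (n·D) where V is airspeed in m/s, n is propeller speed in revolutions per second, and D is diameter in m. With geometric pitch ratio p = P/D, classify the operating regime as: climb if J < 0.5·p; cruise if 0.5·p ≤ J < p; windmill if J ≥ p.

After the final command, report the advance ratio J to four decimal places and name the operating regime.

set_propeller: D = 1.482 m, P = 0.89 m (p = P/D = 0.600540); state ← (V=0, rpm=0)
throttle_to(3776): rpm ← 3776
adjust_throttle(-221): rpm ← 3776 -221 = 3555
throttle_to(962): rpm ← 962
set_airspeed(29.05): V ← 29.05 m/s
adjust_throttle(-1337): rpm ← 962 -1337 = -375
adjust_throttle(+1393): rpm ← -375 +1393 = 1018
final state: V = 29.05 m/s, rpm = 1018 → n = rpm/60 = 16.966667 rev/s
J = V / (n·D) = 29.05 / (16.966667 × 1.482) = 1.155318
regime bands: climb J<0.3003 | cruise [0.3003, 0.6005) | windmill J≥0.6005
J = 1.1553 → windmill

J = 1.1553, regime = windmill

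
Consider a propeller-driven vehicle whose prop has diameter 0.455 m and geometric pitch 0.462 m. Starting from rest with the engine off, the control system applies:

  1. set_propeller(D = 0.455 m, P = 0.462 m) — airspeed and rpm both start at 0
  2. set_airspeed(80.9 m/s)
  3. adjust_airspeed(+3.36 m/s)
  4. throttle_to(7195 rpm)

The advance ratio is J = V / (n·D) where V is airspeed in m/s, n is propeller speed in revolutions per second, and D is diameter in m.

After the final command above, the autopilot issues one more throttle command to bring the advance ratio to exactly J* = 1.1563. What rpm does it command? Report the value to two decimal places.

set_propeller: D = 0.455 m, P = 0.462 m (p = P/D = 1.015385); state ← (V=0, rpm=0)
set_airspeed(80.9): V ← 80.9 m/s
adjust_airspeed(+3.36): V ← 80.9 +3.36 = 84.26 m/s
throttle_to(7195): rpm ← 7195
final state: V = 84.26 m/s, rpm = 7195 → n = rpm/60 = 119.916667 rev/s
target J* = 1.1563; solve J* = V/(n·D) for n: n = V/(J*·D) = 84.26/(1.1563 × 0.455) = 160.154643 rev/s
rpm = 60·n = 9609.278553

rpm = 9609.28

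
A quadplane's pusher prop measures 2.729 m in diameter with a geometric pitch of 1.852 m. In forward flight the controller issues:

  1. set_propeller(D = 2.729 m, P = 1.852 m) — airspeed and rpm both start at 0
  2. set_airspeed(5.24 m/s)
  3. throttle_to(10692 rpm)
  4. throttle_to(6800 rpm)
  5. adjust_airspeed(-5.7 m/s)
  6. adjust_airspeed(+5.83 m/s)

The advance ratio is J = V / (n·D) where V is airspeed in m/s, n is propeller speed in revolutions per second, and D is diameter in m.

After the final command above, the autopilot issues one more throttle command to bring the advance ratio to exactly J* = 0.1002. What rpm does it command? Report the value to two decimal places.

set_propeller: D = 2.729 m, P = 1.852 m (p = P/D = 0.678637); state ← (V=0, rpm=0)
set_airspeed(5.24): V ← 5.24 m/s
throttle_to(10692): rpm ← 10692
throttle_to(6800): rpm ← 6800
adjust_airspeed(-5.7): V ← 5.24 -5.7 = -0.46 m/s
adjust_airspeed(+5.83): V ← -0.46 +5.83 = 5.37 m/s
final state: V = 5.37 m/s, rpm = 6800 → n = rpm/60 = 113.333333 rev/s
target J* = 0.1002; solve J* = V/(n·D) for n: n = V/(J*·D) = 5.37/(0.1002 × 2.729) = 19.638261 rev/s
rpm = 60·n = 1178.295662

rpm = 1178.30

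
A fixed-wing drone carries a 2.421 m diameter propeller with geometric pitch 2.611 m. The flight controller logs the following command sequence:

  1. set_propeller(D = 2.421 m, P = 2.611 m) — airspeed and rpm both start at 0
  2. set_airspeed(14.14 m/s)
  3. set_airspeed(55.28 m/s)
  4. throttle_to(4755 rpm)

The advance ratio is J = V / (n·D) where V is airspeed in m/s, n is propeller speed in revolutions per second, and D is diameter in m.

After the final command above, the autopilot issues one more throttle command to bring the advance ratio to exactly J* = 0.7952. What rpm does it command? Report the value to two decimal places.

rpm = 1722.85

set_propeller: D = 2.421 m, P = 2.611 m (p = P/D = 1.078480); state ← (V=0, rpm=0)
set_airspeed(14.14): V ← 14.14 m/s
set_airspeed(55.28): V ← 55.28 m/s
throttle_to(4755): rpm ← 4755
final state: V = 55.28 m/s, rpm = 4755 → n = rpm/60 = 79.250000 rev/s
target J* = 0.7952; solve J* = V/(n·D) for n: n = V/(J*·D) = 55.28/(0.7952 × 2.421) = 28.714210 rev/s
rpm = 60·n = 1722.852605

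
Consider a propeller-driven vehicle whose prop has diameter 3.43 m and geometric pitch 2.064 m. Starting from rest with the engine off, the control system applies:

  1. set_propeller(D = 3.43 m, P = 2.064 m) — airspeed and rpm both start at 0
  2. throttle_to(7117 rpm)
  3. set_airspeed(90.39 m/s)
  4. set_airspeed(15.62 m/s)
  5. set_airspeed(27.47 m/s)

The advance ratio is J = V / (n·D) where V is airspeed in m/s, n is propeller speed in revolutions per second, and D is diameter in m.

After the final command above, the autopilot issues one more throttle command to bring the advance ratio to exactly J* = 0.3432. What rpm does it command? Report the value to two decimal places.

rpm = 1400.13

set_propeller: D = 3.43 m, P = 2.064 m (p = P/D = 0.601749); state ← (V=0, rpm=0)
throttle_to(7117): rpm ← 7117
set_airspeed(90.39): V ← 90.39 m/s
set_airspeed(15.62): V ← 15.62 m/s
set_airspeed(27.47): V ← 27.47 m/s
final state: V = 27.47 m/s, rpm = 7117 → n = rpm/60 = 118.616667 rev/s
target J* = 0.3432; solve J* = V/(n·D) for n: n = V/(J*·D) = 27.47/(0.3432 × 3.43) = 23.335508 rev/s
rpm = 60·n = 1400.130482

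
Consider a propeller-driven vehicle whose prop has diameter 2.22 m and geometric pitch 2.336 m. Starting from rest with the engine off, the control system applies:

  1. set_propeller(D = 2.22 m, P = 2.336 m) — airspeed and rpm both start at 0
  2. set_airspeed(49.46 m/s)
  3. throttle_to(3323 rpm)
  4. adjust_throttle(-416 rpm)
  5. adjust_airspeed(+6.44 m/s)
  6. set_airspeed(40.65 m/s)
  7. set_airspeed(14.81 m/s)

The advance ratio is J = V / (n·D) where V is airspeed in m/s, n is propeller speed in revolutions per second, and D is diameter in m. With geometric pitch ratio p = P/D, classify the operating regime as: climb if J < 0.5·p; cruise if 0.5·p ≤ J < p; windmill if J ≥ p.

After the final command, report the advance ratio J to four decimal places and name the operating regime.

set_propeller: D = 2.22 m, P = 2.336 m (p = P/D = 1.052252); state ← (V=0, rpm=0)
set_airspeed(49.46): V ← 49.46 m/s
throttle_to(3323): rpm ← 3323
adjust_throttle(-416): rpm ← 3323 -416 = 2907
adjust_airspeed(+6.44): V ← 49.46 +6.44 = 55.9 m/s
set_airspeed(40.65): V ← 40.65 m/s
set_airspeed(14.81): V ← 14.81 m/s
final state: V = 14.81 m/s, rpm = 2907 → n = rpm/60 = 48.450000 rev/s
J = V / (n·D) = 14.81 / (48.450000 × 2.22) = 0.137692
regime bands: climb J<0.5261 | cruise [0.5261, 1.0523) | windmill J≥1.0523
J = 0.1377 → climb

J = 0.1377, regime = climb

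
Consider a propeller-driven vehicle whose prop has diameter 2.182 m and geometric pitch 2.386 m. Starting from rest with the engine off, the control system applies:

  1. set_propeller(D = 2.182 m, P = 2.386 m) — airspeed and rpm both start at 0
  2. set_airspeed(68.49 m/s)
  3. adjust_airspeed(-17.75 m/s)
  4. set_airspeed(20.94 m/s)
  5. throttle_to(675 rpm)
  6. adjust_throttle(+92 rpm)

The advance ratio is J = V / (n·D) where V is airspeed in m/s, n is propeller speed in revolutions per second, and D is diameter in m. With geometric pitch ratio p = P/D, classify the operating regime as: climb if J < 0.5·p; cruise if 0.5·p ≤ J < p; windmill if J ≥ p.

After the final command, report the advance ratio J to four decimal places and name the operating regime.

set_propeller: D = 2.182 m, P = 2.386 m (p = P/D = 1.093492); state ← (V=0, rpm=0)
set_airspeed(68.49): V ← 68.49 m/s
adjust_airspeed(-17.75): V ← 68.49 -17.75 = 50.74 m/s
set_airspeed(20.94): V ← 20.94 m/s
throttle_to(675): rpm ← 675
adjust_throttle(+92): rpm ← 675 +92 = 767
final state: V = 20.94 m/s, rpm = 767 → n = rpm/60 = 12.783333 rev/s
J = V / (n·D) = 20.94 / (12.783333 × 2.182) = 0.750720
regime bands: climb J<0.5467 | cruise [0.5467, 1.0935) | windmill J≥1.0935
J = 0.7507 → cruise

J = 0.7507, regime = cruise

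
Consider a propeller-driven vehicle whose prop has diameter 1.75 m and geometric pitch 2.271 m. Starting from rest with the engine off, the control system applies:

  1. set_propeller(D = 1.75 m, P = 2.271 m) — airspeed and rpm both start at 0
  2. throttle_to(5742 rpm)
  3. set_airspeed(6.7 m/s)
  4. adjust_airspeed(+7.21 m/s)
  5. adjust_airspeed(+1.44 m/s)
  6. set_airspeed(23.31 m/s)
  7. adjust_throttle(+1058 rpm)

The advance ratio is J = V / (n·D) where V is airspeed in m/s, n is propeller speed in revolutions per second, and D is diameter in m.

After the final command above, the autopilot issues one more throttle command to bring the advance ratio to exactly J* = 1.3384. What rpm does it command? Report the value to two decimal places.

rpm = 597.13

set_propeller: D = 1.75 m, P = 2.271 m (p = P/D = 1.297714); state ← (V=0, rpm=0)
throttle_to(5742): rpm ← 5742
set_airspeed(6.7): V ← 6.7 m/s
adjust_airspeed(+7.21): V ← 6.7 +7.21 = 13.91 m/s
adjust_airspeed(+1.44): V ← 13.91 +1.44 = 15.35 m/s
set_airspeed(23.31): V ← 23.31 m/s
adjust_throttle(+1058): rpm ← 5742 +1058 = 6800
final state: V = 23.31 m/s, rpm = 6800 → n = rpm/60 = 113.333333 rev/s
target J* = 1.3384; solve J* = V/(n·D) for n: n = V/(J*·D) = 23.31/(1.3384 × 1.75) = 9.952182 rev/s
rpm = 60·n = 597.130903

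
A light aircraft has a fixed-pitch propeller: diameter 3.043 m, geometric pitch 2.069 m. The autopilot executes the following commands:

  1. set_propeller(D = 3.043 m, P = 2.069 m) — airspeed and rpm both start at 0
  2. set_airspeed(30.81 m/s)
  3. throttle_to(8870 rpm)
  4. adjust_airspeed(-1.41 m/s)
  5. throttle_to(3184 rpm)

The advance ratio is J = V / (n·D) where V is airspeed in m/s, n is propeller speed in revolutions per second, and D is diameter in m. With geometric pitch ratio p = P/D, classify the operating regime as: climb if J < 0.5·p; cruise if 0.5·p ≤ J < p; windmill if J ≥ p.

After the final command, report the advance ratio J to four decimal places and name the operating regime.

set_propeller: D = 3.043 m, P = 2.069 m (p = P/D = 0.679921); state ← (V=0, rpm=0)
set_airspeed(30.81): V ← 30.81 m/s
throttle_to(8870): rpm ← 8870
adjust_airspeed(-1.41): V ← 30.81 -1.41 = 29.4 m/s
throttle_to(3184): rpm ← 3184
final state: V = 29.4 m/s, rpm = 3184 → n = rpm/60 = 53.066667 rev/s
J = V / (n·D) = 29.4 / (53.066667 × 3.043) = 0.182064
regime bands: climb J<0.3400 | cruise [0.3400, 0.6799) | windmill J≥0.6799
J = 0.1821 → climb

J = 0.1821, regime = climb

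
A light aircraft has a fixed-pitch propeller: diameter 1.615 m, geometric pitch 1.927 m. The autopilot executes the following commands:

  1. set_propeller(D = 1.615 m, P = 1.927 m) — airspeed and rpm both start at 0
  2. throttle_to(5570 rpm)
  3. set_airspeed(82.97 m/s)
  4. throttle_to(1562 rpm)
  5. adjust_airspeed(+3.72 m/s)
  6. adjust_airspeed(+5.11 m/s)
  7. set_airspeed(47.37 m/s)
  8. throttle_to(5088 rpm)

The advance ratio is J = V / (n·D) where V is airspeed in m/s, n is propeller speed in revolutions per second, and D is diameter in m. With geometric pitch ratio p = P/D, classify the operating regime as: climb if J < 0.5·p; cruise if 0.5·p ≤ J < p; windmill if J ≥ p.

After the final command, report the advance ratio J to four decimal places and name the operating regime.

J = 0.3459, regime = climb

set_propeller: D = 1.615 m, P = 1.927 m (p = P/D = 1.193189); state ← (V=0, rpm=0)
throttle_to(5570): rpm ← 5570
set_airspeed(82.97): V ← 82.97 m/s
throttle_to(1562): rpm ← 1562
adjust_airspeed(+3.72): V ← 82.97 +3.72 = 86.69 m/s
adjust_airspeed(+5.11): V ← 86.69 +5.11 = 91.8 m/s
set_airspeed(47.37): V ← 47.37 m/s
throttle_to(5088): rpm ← 5088
final state: V = 47.37 m/s, rpm = 5088 → n = rpm/60 = 84.800000 rev/s
J = V / (n·D) = 47.37 / (84.800000 × 1.615) = 0.345888
regime bands: climb J<0.5966 | cruise [0.5966, 1.1932) | windmill J≥1.1932
J = 0.3459 → climb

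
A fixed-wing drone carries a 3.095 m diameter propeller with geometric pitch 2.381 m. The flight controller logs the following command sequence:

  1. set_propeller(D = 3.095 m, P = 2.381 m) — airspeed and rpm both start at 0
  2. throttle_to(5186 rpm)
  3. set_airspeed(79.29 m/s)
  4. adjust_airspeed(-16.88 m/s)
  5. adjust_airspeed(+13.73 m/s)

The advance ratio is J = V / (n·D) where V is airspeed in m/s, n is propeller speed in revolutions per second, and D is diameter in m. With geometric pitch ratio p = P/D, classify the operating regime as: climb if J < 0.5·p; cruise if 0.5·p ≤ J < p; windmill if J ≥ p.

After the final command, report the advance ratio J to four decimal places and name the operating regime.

set_propeller: D = 3.095 m, P = 2.381 m (p = P/D = 0.769305); state ← (V=0, rpm=0)
throttle_to(5186): rpm ← 5186
set_airspeed(79.29): V ← 79.29 m/s
adjust_airspeed(-16.88): V ← 79.29 -16.88 = 62.41 m/s
adjust_airspeed(+13.73): V ← 62.41 +13.73 = 76.14 m/s
final state: V = 76.14 m/s, rpm = 5186 → n = rpm/60 = 86.433333 rev/s
J = V / (n·D) = 76.14 / (86.433333 × 3.095) = 0.284624
regime bands: climb J<0.3847 | cruise [0.3847, 0.7693) | windmill J≥0.7693
J = 0.2846 → climb

J = 0.2846, regime = climb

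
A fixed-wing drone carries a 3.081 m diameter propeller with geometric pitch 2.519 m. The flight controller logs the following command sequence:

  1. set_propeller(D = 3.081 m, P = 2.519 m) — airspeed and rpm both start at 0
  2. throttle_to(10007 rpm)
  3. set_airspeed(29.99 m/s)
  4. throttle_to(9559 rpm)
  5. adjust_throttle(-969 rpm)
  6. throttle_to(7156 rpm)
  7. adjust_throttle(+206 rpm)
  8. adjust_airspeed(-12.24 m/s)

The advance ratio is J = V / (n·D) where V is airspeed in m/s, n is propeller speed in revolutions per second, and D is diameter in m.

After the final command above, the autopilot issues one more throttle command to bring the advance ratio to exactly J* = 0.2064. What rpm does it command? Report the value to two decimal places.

set_propeller: D = 3.081 m, P = 2.519 m (p = P/D = 0.817592); state ← (V=0, rpm=0)
throttle_to(10007): rpm ← 10007
set_airspeed(29.99): V ← 29.99 m/s
throttle_to(9559): rpm ← 9559
adjust_throttle(-969): rpm ← 9559 -969 = 8590
throttle_to(7156): rpm ← 7156
adjust_throttle(+206): rpm ← 7156 +206 = 7362
adjust_airspeed(-12.24): V ← 29.99 -12.24 = 17.75 m/s
final state: V = 17.75 m/s, rpm = 7362 → n = rpm/60 = 122.700000 rev/s
target J* = 0.2064; solve J* = V/(n·D) for n: n = V/(J*·D) = 17.75/(0.2064 × 3.081) = 27.912386 rev/s
rpm = 60·n = 1674.743175

rpm = 1674.74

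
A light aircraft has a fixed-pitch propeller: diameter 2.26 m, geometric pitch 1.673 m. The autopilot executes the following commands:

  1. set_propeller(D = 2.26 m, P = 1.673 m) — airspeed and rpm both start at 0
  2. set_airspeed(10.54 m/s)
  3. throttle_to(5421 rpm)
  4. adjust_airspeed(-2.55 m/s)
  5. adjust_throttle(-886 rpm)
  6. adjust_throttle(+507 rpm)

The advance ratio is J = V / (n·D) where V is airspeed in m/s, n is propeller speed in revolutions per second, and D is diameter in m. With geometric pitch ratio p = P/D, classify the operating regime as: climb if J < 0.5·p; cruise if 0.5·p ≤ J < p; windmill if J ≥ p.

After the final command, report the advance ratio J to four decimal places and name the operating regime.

J = 0.0421, regime = climb

set_propeller: D = 2.26 m, P = 1.673 m (p = P/D = 0.740265); state ← (V=0, rpm=0)
set_airspeed(10.54): V ← 10.54 m/s
throttle_to(5421): rpm ← 5421
adjust_airspeed(-2.55): V ← 10.54 -2.55 = 7.99 m/s
adjust_throttle(-886): rpm ← 5421 -886 = 4535
adjust_throttle(+507): rpm ← 4535 +507 = 5042
final state: V = 7.99 m/s, rpm = 5042 → n = rpm/60 = 84.033333 rev/s
J = V / (n·D) = 7.99 / (84.033333 × 2.26) = 0.042071
regime bands: climb J<0.3701 | cruise [0.3701, 0.7403) | windmill J≥0.7403
J = 0.0421 → climb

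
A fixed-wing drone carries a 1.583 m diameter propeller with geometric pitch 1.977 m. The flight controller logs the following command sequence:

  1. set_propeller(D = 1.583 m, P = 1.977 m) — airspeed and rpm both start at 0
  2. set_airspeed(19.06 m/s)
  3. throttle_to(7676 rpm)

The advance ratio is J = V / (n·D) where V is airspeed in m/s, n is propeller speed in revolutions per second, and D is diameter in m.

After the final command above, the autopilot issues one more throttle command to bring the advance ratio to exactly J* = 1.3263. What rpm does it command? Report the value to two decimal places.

set_propeller: D = 1.583 m, P = 1.977 m (p = P/D = 1.248895); state ← (V=0, rpm=0)
set_airspeed(19.06): V ← 19.06 m/s
throttle_to(7676): rpm ← 7676
final state: V = 19.06 m/s, rpm = 7676 → n = rpm/60 = 127.933333 rev/s
target J* = 1.3263; solve J* = V/(n·D) for n: n = V/(J*·D) = 19.06/(1.3263 × 1.583) = 9.078210 rev/s
rpm = 60·n = 544.692584

rpm = 544.69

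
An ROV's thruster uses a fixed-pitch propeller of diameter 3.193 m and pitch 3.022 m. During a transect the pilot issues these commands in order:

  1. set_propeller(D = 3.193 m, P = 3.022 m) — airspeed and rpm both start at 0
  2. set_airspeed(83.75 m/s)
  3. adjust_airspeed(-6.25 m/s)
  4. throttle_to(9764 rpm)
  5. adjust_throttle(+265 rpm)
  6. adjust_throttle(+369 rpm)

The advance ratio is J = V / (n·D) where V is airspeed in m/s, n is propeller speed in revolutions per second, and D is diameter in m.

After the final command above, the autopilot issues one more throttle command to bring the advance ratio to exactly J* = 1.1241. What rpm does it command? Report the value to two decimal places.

rpm = 1295.53

set_propeller: D = 3.193 m, P = 3.022 m (p = P/D = 0.946445); state ← (V=0, rpm=0)
set_airspeed(83.75): V ← 83.75 m/s
adjust_airspeed(-6.25): V ← 83.75 -6.25 = 77.5 m/s
throttle_to(9764): rpm ← 9764
adjust_throttle(+265): rpm ← 9764 +265 = 10029
adjust_throttle(+369): rpm ← 10029 +369 = 10398
final state: V = 77.5 m/s, rpm = 10398 → n = rpm/60 = 173.300000 rev/s
target J* = 1.1241; solve J* = V/(n·D) for n: n = V/(J*·D) = 77.5/(1.1241 × 3.193) = 21.592247 rev/s
rpm = 60·n = 1295.534810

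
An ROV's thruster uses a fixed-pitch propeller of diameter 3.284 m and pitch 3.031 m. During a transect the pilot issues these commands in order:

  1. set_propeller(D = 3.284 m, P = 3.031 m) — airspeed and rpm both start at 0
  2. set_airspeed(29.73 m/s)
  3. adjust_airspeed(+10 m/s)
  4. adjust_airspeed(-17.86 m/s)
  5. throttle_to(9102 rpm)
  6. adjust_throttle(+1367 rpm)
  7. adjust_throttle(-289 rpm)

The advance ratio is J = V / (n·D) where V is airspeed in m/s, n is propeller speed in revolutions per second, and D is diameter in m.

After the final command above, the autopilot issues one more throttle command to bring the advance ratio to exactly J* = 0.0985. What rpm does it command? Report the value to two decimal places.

set_propeller: D = 3.284 m, P = 3.031 m (p = P/D = 0.922960); state ← (V=0, rpm=0)
set_airspeed(29.73): V ← 29.73 m/s
adjust_airspeed(+10): V ← 29.73 +10 = 39.73 m/s
adjust_airspeed(-17.86): V ← 39.73 -17.86 = 21.87 m/s
throttle_to(9102): rpm ← 9102
adjust_throttle(+1367): rpm ← 9102 +1367 = 10469
adjust_throttle(-289): rpm ← 10469 -289 = 10180
final state: V = 21.87 m/s, rpm = 10180 → n = rpm/60 = 169.666667 rev/s
target J* = 0.0985; solve J* = V/(n·D) for n: n = V/(J*·D) = 21.87/(0.0985 × 3.284) = 67.609762 rev/s
rpm = 60·n = 4056.585692

rpm = 4056.59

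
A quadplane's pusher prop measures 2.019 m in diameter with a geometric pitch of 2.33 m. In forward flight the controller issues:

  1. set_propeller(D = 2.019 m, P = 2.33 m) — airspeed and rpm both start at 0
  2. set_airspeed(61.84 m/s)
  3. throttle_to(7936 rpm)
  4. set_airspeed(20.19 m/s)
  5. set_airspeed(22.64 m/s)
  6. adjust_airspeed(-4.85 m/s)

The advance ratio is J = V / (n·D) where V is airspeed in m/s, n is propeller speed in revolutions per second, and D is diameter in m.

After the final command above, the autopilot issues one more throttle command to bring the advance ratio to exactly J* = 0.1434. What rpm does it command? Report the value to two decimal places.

rpm = 3686.73

set_propeller: D = 2.019 m, P = 2.33 m (p = P/D = 1.154037); state ← (V=0, rpm=0)
set_airspeed(61.84): V ← 61.84 m/s
throttle_to(7936): rpm ← 7936
set_airspeed(20.19): V ← 20.19 m/s
set_airspeed(22.64): V ← 22.64 m/s
adjust_airspeed(-4.85): V ← 22.64 -4.85 = 17.79 m/s
final state: V = 17.79 m/s, rpm = 7936 → n = rpm/60 = 132.266667 rev/s
target J* = 0.1434; solve J* = V/(n·D) for n: n = V/(J*·D) = 17.79/(0.1434 × 2.019) = 61.445556 rev/s
rpm = 60·n = 3686.733355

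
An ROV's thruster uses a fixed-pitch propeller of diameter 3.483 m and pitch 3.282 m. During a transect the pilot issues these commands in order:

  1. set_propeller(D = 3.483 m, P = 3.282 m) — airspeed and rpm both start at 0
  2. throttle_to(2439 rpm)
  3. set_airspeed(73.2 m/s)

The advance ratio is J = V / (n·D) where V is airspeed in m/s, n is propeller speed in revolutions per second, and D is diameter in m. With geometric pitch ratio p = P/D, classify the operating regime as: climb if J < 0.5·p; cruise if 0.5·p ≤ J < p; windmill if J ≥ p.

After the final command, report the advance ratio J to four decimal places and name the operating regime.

set_propeller: D = 3.483 m, P = 3.282 m (p = P/D = 0.942291); state ← (V=0, rpm=0)
throttle_to(2439): rpm ← 2439
set_airspeed(73.2): V ← 73.2 m/s
final state: V = 73.2 m/s, rpm = 2439 → n = rpm/60 = 40.650000 rev/s
J = V / (n·D) = 73.2 / (40.650000 × 3.483) = 0.517008
regime bands: climb J<0.4711 | cruise [0.4711, 0.9423) | windmill J≥0.9423
J = 0.5170 → cruise

J = 0.5170, regime = cruise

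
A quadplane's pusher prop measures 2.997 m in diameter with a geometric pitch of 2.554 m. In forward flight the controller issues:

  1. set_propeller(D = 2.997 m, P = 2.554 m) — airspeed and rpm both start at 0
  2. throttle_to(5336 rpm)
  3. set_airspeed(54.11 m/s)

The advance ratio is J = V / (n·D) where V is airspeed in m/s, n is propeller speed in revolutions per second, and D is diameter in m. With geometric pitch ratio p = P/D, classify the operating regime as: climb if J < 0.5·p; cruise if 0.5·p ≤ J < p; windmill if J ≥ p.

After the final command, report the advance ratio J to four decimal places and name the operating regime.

J = 0.2030, regime = climb

set_propeller: D = 2.997 m, P = 2.554 m (p = P/D = 0.852186); state ← (V=0, rpm=0)
throttle_to(5336): rpm ← 5336
set_airspeed(54.11): V ← 54.11 m/s
final state: V = 54.11 m/s, rpm = 5336 → n = rpm/60 = 88.933333 rev/s
J = V / (n·D) = 54.11 / (88.933333 × 2.997) = 0.203014
regime bands: climb J<0.4261 | cruise [0.4261, 0.8522) | windmill J≥0.8522
J = 0.2030 → climb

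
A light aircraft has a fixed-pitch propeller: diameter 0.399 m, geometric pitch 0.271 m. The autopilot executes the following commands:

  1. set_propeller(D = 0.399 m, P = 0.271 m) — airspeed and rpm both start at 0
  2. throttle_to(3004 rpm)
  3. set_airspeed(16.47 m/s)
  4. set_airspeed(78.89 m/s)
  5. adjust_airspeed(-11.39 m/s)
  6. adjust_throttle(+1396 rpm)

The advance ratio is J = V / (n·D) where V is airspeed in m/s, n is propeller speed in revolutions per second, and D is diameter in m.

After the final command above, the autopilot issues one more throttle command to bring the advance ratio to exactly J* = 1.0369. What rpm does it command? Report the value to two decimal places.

set_propeller: D = 0.399 m, P = 0.271 m (p = P/D = 0.679198); state ← (V=0, rpm=0)
throttle_to(3004): rpm ← 3004
set_airspeed(16.47): V ← 16.47 m/s
set_airspeed(78.89): V ← 78.89 m/s
adjust_airspeed(-11.39): V ← 78.89 -11.39 = 67.5 m/s
adjust_throttle(+1396): rpm ← 3004 +1396 = 4400
final state: V = 67.5 m/s, rpm = 4400 → n = rpm/60 = 73.333333 rev/s
target J* = 1.0369; solve J* = V/(n·D) for n: n = V/(J*·D) = 67.5/(1.0369 × 0.399) = 163.152601 rev/s
rpm = 60·n = 9789.156080

rpm = 9789.16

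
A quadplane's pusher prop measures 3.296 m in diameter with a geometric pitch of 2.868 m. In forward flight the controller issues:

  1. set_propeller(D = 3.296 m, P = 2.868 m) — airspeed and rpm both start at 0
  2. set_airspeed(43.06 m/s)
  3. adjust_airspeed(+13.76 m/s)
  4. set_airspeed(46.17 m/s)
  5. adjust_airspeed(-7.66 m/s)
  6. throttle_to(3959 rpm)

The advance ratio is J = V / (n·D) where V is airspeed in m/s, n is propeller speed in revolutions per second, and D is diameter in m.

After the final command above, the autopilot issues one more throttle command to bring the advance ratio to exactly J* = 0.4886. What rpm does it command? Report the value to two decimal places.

rpm = 1434.78

set_propeller: D = 3.296 m, P = 2.868 m (p = P/D = 0.870146); state ← (V=0, rpm=0)
set_airspeed(43.06): V ← 43.06 m/s
adjust_airspeed(+13.76): V ← 43.06 +13.76 = 56.82 m/s
set_airspeed(46.17): V ← 46.17 m/s
adjust_airspeed(-7.66): V ← 46.17 -7.66 = 38.51 m/s
throttle_to(3959): rpm ← 3959
final state: V = 38.51 m/s, rpm = 3959 → n = rpm/60 = 65.983333 rev/s
target J* = 0.4886; solve J* = V/(n·D) for n: n = V/(J*·D) = 38.51/(0.4886 × 3.296) = 23.912933 rev/s
rpm = 60·n = 1434.776000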